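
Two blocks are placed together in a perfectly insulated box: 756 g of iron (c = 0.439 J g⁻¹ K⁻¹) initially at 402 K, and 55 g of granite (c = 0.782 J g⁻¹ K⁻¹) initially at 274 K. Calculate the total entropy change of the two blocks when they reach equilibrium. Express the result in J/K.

ΔS_total = 2.54 J/K

Energy balance: T_f = (m₁c₁T₁ + m₂c₂T₂)/(m₁c₁ + m₂c₂) = 387.32 K.
ΔS₁ = m₁c₁ ln(T_f/T₁) = 331.884 × ln(387.32/402) = -12.35 J/K.
ΔS₂ = m₂c₂ ln(T_f/T₂) = 43.01 × ln(387.32/274) = 14.89 J/K.
ΔS_total = -12.35 + 14.89 = 2.54 J/K.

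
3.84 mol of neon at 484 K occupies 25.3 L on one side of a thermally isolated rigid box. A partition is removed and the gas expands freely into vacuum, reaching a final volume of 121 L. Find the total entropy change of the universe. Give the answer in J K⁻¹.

ΔS_universe = 50 J/K

No heat is exchanged and no work is done, so the ideal-gas temperature stays constant.
Entropy is a state function; using a reversible isothermal path, ΔS_gas = nR ln(V₂/V₁) = 3.84 × 8.314 × ln(121/25.3) = 50 J/K.
The insulated surroundings exchange no heat, so ΔS_surr = 0 and ΔS_universe = ΔS_gas.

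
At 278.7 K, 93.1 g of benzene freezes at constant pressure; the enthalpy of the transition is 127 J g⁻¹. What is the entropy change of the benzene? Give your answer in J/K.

Heat released by the substance: Q = −mL = −93.1 × 127 = −11823.7 J.
At constant T, ΔS = Q_rev/T = −11823.7 / 278.7 = -42.4 J/K.

ΔS = -42.4 J/K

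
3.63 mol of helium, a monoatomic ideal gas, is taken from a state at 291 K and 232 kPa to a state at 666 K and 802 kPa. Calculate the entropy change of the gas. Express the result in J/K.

ΔS = nC_p ln(T₂/T₁) − nR ln(P₂/P₁), with C_p = 5R/2 = 20.79 J mol⁻¹ K⁻¹ for a monoatomic ideal gas.
ΔS = 3.63 × [20.79 × ln(666/291) − 8.314 × ln(802/232)] = 25 J/K.

ΔS = 25 J/K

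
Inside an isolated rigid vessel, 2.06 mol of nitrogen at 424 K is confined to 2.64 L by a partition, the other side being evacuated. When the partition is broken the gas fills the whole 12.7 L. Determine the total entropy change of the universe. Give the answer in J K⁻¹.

No heat is exchanged and no work is done, so the ideal-gas temperature stays constant.
Entropy is a state function; using a reversible isothermal path, ΔS_gas = nR ln(V₂/V₁) = 2.06 × 8.314 × ln(12.7/2.64) = 26.9 J/K.
The insulated surroundings exchange no heat, so ΔS_surr = 0 and ΔS_universe = ΔS_gas.

ΔS_universe = 26.9 J/K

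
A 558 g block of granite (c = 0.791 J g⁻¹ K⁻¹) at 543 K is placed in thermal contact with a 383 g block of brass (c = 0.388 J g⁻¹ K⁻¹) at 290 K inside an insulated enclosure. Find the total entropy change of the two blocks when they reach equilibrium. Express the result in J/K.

Energy balance: T_f = (m₁c₁T₁ + m₂c₂T₂)/(m₁c₁ + m₂c₂) = 479.27 K.
ΔS₁ = m₁c₁ ln(T_f/T₁) = 441.378 × ln(479.27/543) = -55.1 J/K.
ΔS₂ = m₂c₂ ln(T_f/T₂) = 148.604 × ln(479.27/290) = 74.66 J/K.
ΔS_total = -55.1 + 74.66 = 19.6 J/K.

ΔS_total = 19.6 J/K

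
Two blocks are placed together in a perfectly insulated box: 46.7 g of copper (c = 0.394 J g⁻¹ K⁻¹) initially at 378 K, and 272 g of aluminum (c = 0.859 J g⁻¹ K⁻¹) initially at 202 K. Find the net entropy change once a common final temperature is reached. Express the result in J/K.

ΔS_total = 4.01 J/K

Energy balance: T_f = (m₁c₁T₁ + m₂c₂T₂)/(m₁c₁ + m₂c₂) = 214.85 K.
ΔS₁ = m₁c₁ ln(T_f/T₁) = 18.3998 × ln(214.85/378) = -10.4 J/K.
ΔS₂ = m₂c₂ ln(T_f/T₂) = 233.648 × ln(214.85/202) = 14.41 J/K.
ΔS_total = -10.4 + 14.41 = 4.01 J/K.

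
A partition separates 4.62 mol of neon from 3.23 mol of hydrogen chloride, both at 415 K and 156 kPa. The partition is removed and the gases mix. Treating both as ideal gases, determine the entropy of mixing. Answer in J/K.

Mole fractions: x_A = 4.62/7.85 = 0.589, x_B = 0.411.
ΔS_mix = −R(n_A ln x_A + n_B ln x_B) = −8.314 × (4.62 ln 0.589 + 3.23 ln 0.411) = 44.2 J/K.

ΔS_mix = 44.2 J/K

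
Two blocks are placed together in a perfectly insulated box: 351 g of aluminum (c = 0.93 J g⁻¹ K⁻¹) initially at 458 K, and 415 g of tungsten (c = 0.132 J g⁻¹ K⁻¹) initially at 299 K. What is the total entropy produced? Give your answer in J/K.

Energy balance: T_f = (m₁c₁T₁ + m₂c₂T₂)/(m₁c₁ + m₂c₂) = 435.15 K.
ΔS₁ = m₁c₁ ln(T_f/T₁) = 326.43 × ln(435.15/458) = -16.705 J/K.
ΔS₂ = m₂c₂ ln(T_f/T₂) = 54.78 × ln(435.15/299) = 20.556 J/K.
ΔS_total = -16.705 + 20.556 = 3.85 J/K.

ΔS_total = 3.85 J/K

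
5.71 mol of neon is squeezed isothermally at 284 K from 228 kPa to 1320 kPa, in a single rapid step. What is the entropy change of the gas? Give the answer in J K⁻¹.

Entropy is a state function, so ΔS_gas depends only on the end states.
For an isothermal ideal gas ΔS_gas = nR ln(P₁/P₂) = 5.71 × 8.314 × ln(228/1320) = -83.4 J/K.

ΔS_gas = -83.4 J/K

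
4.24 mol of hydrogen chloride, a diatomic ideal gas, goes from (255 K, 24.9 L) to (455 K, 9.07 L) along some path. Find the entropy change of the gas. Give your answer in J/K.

ΔS = 15.4 J/K

Entropy is a state function: ΔS = nC_V ln(T₂/T₁) + nR ln(V₂/V₁), with C_V = 5R/2 = 20.79 J mol⁻¹ K⁻¹ for a diatomic ideal gas.
ΔS = 4.24 × [20.79 × ln(455/255) + 8.314 × ln(9.07/24.9)] = 15.4 J/K.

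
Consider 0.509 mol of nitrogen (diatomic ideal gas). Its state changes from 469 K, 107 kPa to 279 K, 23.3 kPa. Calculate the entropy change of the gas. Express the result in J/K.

ΔS = nC_p ln(T₂/T₁) − nR ln(P₂/P₁), with C_p = 7R/2 = 29.1 J mol⁻¹ K⁻¹ for a diatomic ideal gas.
ΔS = 0.509 × [29.1 × ln(279/469) − 8.314 × ln(23.3/107)] = -1.24 J/K.

ΔS = -1.24 J/K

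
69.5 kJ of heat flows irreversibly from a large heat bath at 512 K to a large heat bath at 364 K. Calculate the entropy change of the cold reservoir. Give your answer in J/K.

The cold reservoir gains heat Q, so ΔS_cold = +Q/T_C = 69500/364 = 191 J/K.

ΔS_cold = 191 J/K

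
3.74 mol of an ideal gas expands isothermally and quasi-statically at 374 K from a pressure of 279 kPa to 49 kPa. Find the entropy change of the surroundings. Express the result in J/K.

For an isothermal ideal gas ΔS_gas = nR ln(P₁/P₂) = 3.74 × 8.314 × ln(279/49) = 54.1 J/K.
The process is reversible, so ΔS_surr = −ΔS_gas = -54.1 J/K and ΔS_universe = 0.

ΔS_surr = -54.1 J/K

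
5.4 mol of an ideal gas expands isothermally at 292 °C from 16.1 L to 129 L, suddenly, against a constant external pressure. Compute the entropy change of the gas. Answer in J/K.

Entropy is a state function, so ΔS_gas depends only on the end states.
For an isothermal ideal gas ΔS_gas = nR ln(V₂/V₁) = 5.4 × 8.314 × ln(129/16.1) = 93.4 J/K.

ΔS_gas = 93.4 J/K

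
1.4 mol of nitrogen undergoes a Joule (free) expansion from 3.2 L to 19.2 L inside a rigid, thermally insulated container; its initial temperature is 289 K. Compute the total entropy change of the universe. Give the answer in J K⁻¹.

For an ideal gas in free expansion Q = 0 and W = 0, so T is unchanged.
Entropy is a state function; using a reversible isothermal path, ΔS_gas = nR ln(V₂/V₁) = 1.4 × 8.314 × ln(19.2/3.2) = 20.9 J/K.
The insulated surroundings exchange no heat, so ΔS_surr = 0 and ΔS_universe = ΔS_gas.

ΔS_universe = 20.9 J/K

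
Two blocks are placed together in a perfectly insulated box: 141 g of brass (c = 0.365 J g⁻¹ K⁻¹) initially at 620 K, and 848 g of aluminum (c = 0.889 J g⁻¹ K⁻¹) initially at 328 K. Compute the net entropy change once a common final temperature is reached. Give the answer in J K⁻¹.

ΔS_total = 11.8 J/K

Energy balance: T_f = (m₁c₁T₁ + m₂c₂T₂)/(m₁c₁ + m₂c₂) = 346.66 K.
ΔS₁ = m₁c₁ ln(T_f/T₁) = 51.465 × ln(346.66/620) = -29.92 J/K.
ΔS₂ = m₂c₂ ln(T_f/T₂) = 753.872 × ln(346.66/328) = 41.71 J/K.
ΔS_total = -29.92 + 41.71 = 11.8 J/K.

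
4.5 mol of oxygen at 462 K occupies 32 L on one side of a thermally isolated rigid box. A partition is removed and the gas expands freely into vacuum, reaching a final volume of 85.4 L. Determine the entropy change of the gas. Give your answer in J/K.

For an ideal gas in free expansion Q = 0 and W = 0, so T is unchanged.
Entropy is a state function; using a reversible isothermal path, ΔS_gas = nR ln(V₂/V₁) = 4.5 × 8.314 × ln(85.4/32) = 36.7 J/K.

ΔS_gas = 36.7 J/K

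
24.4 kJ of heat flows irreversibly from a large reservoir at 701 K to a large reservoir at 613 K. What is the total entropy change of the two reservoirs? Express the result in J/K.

ΔS_hot = −Q/T_H = −24400/701 = -34.807 J/K and ΔS_cold = +Q/T_C = 24400/613 = 39.804 J/K.
ΔS_total = -34.807 + 39.804 = 5 J/K, positive as the second law requires.

ΔS_total = 5 J/K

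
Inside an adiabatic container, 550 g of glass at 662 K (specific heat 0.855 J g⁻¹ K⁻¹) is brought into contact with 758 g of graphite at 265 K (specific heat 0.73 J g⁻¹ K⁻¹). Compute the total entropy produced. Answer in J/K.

ΔS_total = 106 J/K

Energy balance: T_f = (m₁c₁T₁ + m₂c₂T₂)/(m₁c₁ + m₂c₂) = 447.39 K.
ΔS₁ = m₁c₁ ln(T_f/T₁) = 470.25 × ln(447.39/662) = -184.3 J/K.
ΔS₂ = m₂c₂ ln(T_f/T₂) = 553.34 × ln(447.39/265) = 289.8 J/K.
ΔS_total = -184.3 + 289.8 = 106 J/K.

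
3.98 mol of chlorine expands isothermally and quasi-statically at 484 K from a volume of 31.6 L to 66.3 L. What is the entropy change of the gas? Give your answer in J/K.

ΔS_gas = 24.5 J/K

For an isothermal ideal gas ΔS_gas = nR ln(V₂/V₁) = 3.98 × 8.314 × ln(66.3/31.6) = 24.5 J/K.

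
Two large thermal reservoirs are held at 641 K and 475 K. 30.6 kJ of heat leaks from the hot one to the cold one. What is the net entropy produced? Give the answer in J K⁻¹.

ΔS_total = 16.7 J/K

ΔS_hot = −Q/T_H = −30600/641 = -47.74 J/K and ΔS_cold = +Q/T_C = 30600/475 = 64.42 J/K.
ΔS_total = -47.74 + 64.42 = 16.7 J/K, positive as the second law requires.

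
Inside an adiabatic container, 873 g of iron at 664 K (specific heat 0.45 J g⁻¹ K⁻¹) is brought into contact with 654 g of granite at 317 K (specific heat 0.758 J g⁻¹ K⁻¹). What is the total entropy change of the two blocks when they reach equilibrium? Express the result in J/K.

ΔS_total = 60.3 J/K

Energy balance: T_f = (m₁c₁T₁ + m₂c₂T₂)/(m₁c₁ + m₂c₂) = 470.41 K.
ΔS₁ = m₁c₁ ln(T_f/T₁) = 392.85 × ln(470.41/664) = -135.4 J/K.
ΔS₂ = m₂c₂ ln(T_f/T₂) = 495.732 × ln(470.41/317) = 195.7 J/K.
ΔS_total = -135.4 + 195.7 = 60.3 J/K.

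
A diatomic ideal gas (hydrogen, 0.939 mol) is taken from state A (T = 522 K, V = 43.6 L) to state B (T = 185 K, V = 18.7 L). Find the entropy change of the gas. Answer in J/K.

ΔS = -26.9 J/K

Entropy is a state function: ΔS = nC_V ln(T₂/T₁) + nR ln(V₂/V₁), with C_V = 5R/2 = 20.79 J mol⁻¹ K⁻¹ for a diatomic ideal gas.
ΔS = 0.939 × [20.79 × ln(185/522) + 8.314 × ln(18.7/43.6)] = -26.9 J/K.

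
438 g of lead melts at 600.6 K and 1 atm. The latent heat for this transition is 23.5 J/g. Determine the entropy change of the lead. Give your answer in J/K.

Heat absorbed by the substance: Q = mL = 438 × 23.5 = 10293 J.
At constant T, ΔS = Q_rev/T = 10293 / 600.6 = 17.1 J/K.

ΔS = 17.1 J/K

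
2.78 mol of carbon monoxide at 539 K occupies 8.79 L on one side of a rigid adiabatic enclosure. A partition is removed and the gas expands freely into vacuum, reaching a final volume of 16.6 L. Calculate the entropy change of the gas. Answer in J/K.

ΔS_gas = 14.7 J/K

For an ideal gas in free expansion Q = 0 and W = 0, so T is unchanged.
Entropy is a state function; using a reversible isothermal path, ΔS_gas = nR ln(V₂/V₁) = 2.78 × 8.314 × ln(16.6/8.79) = 14.7 J/K.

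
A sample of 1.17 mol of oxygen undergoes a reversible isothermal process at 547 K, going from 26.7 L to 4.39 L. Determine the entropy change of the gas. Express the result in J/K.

ΔS_gas = -17.6 J/K

For an isothermal ideal gas ΔS_gas = nR ln(V₂/V₁) = 1.17 × 8.314 × ln(4.39/26.7) = -17.6 J/K.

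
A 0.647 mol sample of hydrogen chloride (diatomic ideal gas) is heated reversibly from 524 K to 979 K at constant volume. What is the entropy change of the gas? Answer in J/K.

At constant volume, ΔS = nC_V ln(T₂/T₁) with C_V = 5R/2 = 20.79 J mol⁻¹ K⁻¹.
ΔS = 0.647 × 20.79 × ln(979/524) = 8.41 J/K.

ΔS = 8.41 J/K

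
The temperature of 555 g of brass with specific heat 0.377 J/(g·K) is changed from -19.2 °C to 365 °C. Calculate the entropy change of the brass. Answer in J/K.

In kelvin: T₁ = 253.95 K, T₂ = 638.15 K. ΔS = ∫dQ_rev/T = m c ln(T₂/T₁) = 555 × 0.377 × ln(638.15/253.95) = 193 J/K.

ΔS = 193 J/K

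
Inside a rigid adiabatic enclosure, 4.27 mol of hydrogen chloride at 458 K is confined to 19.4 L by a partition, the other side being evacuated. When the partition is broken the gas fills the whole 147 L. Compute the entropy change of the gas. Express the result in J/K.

ΔS_gas = 71.9 J/K

No heat is exchanged and no work is done, so the ideal-gas temperature stays constant.
Entropy is a state function; using a reversible isothermal path, ΔS_gas = nR ln(V₂/V₁) = 4.27 × 8.314 × ln(147/19.4) = 71.9 J/K.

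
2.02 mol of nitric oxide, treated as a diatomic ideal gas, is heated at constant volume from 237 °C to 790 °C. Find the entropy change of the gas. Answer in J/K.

ΔS = 30.8 J/K

In kelvin: T₁ = 510.15 K, T₂ = 1063.15 K. At constant volume, ΔS = nC_V ln(T₂/T₁) with C_V = 5R/2 = 20.79 J mol⁻¹ K⁻¹.
ΔS = 2.02 × 20.79 × ln(1063.15/510.15) = 30.8 J/K.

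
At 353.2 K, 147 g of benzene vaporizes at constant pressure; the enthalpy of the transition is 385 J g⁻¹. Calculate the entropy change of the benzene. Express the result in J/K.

Heat absorbed by the substance: Q = mL = 147 × 385 = 56595 J.
At constant T, ΔS = Q_rev/T = 56595 / 353.2 = 160 J/K.

ΔS = 160 J/K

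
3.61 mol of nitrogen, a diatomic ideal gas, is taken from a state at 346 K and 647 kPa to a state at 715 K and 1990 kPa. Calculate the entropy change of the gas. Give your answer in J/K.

ΔS = nC_p ln(T₂/T₁) − nR ln(P₂/P₁), with C_p = 7R/2 = 29.1 J mol⁻¹ K⁻¹ for a diatomic ideal gas.
ΔS = 3.61 × [29.1 × ln(715/346) − 8.314 × ln(1990/647)] = 42.5 J/K.

ΔS = 42.5 J/K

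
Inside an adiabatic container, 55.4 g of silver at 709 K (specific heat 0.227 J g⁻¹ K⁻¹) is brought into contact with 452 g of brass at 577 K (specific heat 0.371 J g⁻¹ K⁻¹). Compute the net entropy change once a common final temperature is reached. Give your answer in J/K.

ΔS_total = 0.263 J/K

Energy balance: T_f = (m₁c₁T₁ + m₂c₂T₂)/(m₁c₁ + m₂c₂) = 586.21 K.
ΔS₁ = m₁c₁ ln(T_f/T₁) = 12.5758 × ln(586.21/709) = -2.392 J/K.
ΔS₂ = m₂c₂ ln(T_f/T₂) = 167.692 × ln(586.21/577) = 2.655 J/K.
ΔS_total = -2.392 + 2.655 = 0.263 J/K.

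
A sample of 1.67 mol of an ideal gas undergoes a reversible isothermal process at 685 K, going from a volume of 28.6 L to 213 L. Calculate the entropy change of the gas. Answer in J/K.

For an isothermal ideal gas ΔS_gas = nR ln(V₂/V₁) = 1.67 × 8.314 × ln(213/28.6) = 27.9 J/K.

ΔS_gas = 27.9 J/K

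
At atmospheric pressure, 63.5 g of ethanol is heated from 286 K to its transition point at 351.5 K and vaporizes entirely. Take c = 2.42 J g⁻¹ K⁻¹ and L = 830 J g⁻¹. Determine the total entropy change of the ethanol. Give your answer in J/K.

ΔS = 182 J/K

Warming step: ΔS₁ = m c ln(T_tr/T_i) = 63.5 × 2.42 × ln(351.5/286) = 31.69 J/K.
Phase change: ΔS₂ = +mL/T_tr = 63.5 × 830 / 351.5 = 149.9 J/K.
ΔS_total = (31.69) + (149.9) = 182 J/K.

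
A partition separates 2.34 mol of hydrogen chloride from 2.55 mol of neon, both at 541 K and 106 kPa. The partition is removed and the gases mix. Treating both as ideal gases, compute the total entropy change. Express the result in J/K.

ΔS_mix = 28.1 J/K

Mole fractions: x_A = 2.34/4.89 = 0.479, x_B = 0.521.
ΔS_mix = −R(n_A ln x_A + n_B ln x_B) = −8.314 × (2.34 ln 0.479 + 2.55 ln 0.521) = 28.1 J/K.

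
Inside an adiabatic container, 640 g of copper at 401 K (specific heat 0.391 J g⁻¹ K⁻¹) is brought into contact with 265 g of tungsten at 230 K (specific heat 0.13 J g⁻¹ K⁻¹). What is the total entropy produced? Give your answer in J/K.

ΔS_total = 4.07 J/K

Energy balance: T_f = (m₁c₁T₁ + m₂c₂T₂)/(m₁c₁ + m₂c₂) = 380.31 K.
ΔS₁ = m₁c₁ ln(T_f/T₁) = 250.24 × ln(380.31/401) = -13.258 J/K.
ΔS₂ = m₂c₂ ln(T_f/T₂) = 34.45 × ln(380.31/230) = 17.325 J/K.
ΔS_total = -13.258 + 17.325 = 4.07 J/K.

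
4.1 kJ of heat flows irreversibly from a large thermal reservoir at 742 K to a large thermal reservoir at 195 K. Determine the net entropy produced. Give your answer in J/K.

ΔS_hot = −Q/T_H = −4100/742 = -5.526 J/K and ΔS_cold = +Q/T_C = 4100/195 = 21.03 J/K.
ΔS_total = -5.526 + 21.03 = 15.5 J/K, positive as the second law requires.

ΔS_total = 15.5 J/K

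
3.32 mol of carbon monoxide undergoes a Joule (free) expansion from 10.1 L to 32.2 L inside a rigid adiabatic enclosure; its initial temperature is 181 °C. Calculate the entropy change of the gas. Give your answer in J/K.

ΔS_gas = 32 J/K

For an ideal gas in free expansion Q = 0 and W = 0, so T is unchanged.
Entropy is a state function; using a reversible isothermal path, ΔS_gas = nR ln(V₂/V₁) = 3.32 × 8.314 × ln(32.2/10.1) = 32 J/K.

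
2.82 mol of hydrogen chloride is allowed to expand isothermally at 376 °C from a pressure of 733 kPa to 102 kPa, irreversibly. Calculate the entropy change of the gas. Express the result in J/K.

ΔS_gas = 46.2 J/K

Entropy is a state function, so ΔS_gas depends only on the end states.
For an isothermal ideal gas ΔS_gas = nR ln(P₁/P₂) = 2.82 × 8.314 × ln(733/102) = 46.2 J/K.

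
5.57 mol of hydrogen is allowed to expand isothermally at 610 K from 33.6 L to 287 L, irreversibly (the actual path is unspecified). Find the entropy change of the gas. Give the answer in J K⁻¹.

Entropy is a state function, so ΔS_gas depends only on the end states.
For an isothermal ideal gas ΔS_gas = nR ln(V₂/V₁) = 5.57 × 8.314 × ln(287/33.6) = 99.3 J/K.

ΔS_gas = 99.3 J/K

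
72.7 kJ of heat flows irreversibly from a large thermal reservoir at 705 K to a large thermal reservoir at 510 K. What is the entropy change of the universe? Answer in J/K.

ΔS_hot = −Q/T_H = −72700/705 = -103.1 J/K and ΔS_cold = +Q/T_C = 72700/510 = 142.5 J/K.
ΔS_total = -103.1 + 142.5 = 39.4 J/K, positive as the second law requires.

ΔS_total = 39.4 J/K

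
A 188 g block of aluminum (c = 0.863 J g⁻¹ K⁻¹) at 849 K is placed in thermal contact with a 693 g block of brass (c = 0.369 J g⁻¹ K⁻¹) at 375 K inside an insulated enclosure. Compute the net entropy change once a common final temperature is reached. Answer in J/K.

ΔS_total = 34.3 J/K

Energy balance: T_f = (m₁c₁T₁ + m₂c₂T₂)/(m₁c₁ + m₂c₂) = 559 K.
ΔS₁ = m₁c₁ ln(T_f/T₁) = 162.244 × ln(559/849) = -67.8 J/K.
ΔS₂ = m₂c₂ ln(T_f/T₂) = 255.717 × ln(559/375) = 102.1 J/K.
ΔS_total = -67.8 + 102.1 = 34.3 J/K.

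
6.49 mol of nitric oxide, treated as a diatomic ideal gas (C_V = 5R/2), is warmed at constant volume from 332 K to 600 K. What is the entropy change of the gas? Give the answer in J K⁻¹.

ΔS = 79.8 J/K

At constant volume, ΔS = nC_V ln(T₂/T₁) with C_V = 5R/2 = 20.79 J mol⁻¹ K⁻¹.
ΔS = 6.49 × 20.79 × ln(600/332) = 79.8 J/K.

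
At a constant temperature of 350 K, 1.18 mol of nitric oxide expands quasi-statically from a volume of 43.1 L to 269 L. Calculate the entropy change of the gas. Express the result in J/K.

ΔS_gas = 18 J/K

For an isothermal ideal gas ΔS_gas = nR ln(V₂/V₁) = 1.18 × 8.314 × ln(269/43.1) = 18 J/K.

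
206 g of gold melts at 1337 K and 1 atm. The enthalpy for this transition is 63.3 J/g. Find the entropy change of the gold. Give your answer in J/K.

Heat absorbed by the substance: Q = mL = 206 × 63.3 = 13039.8 J.
At constant T, ΔS = Q_rev/T = 13039.8 / 1337 = 9.75 J/K.

ΔS = 9.75 J/K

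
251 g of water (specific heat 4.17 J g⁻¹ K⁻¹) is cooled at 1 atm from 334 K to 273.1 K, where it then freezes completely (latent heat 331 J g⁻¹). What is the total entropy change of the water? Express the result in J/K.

ΔS = -515 J/K

Cooling step: ΔS₁ = m c ln(T_tr/T_i) = 251 × 4.17 × ln(273.1/334) = -210.7 J/K.
Phase change: ΔS₂ = −mL/T_tr = −251 × 331 / 273.1 = -304.2 J/K.
ΔS_total = (-210.7) + (-304.2) = -515 J/K.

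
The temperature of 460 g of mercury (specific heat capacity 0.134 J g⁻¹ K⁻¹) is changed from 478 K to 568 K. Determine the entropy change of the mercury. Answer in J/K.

ΔS = 10.6 J/K

ΔS = ∫dQ_rev/T = m c ln(T₂/T₁) = 460 × 0.134 × ln(568/478) = 10.6 J/K.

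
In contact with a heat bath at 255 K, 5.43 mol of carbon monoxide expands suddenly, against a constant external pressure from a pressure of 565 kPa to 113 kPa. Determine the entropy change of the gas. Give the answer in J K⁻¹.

ΔS_gas = 72.7 J/K

Entropy is a state function, so ΔS_gas depends only on the end states.
For an isothermal ideal gas ΔS_gas = nR ln(P₁/P₂) = 5.43 × 8.314 × ln(565/113) = 72.7 J/K.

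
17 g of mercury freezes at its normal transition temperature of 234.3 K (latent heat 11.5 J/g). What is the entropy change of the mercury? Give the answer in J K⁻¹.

ΔS = -0.834 J/K

Heat released by the substance: Q = −mL = −17 × 11.5 = −195.5 J.
At constant T, ΔS = Q_rev/T = −195.5 / 234.3 = -0.834 J/K.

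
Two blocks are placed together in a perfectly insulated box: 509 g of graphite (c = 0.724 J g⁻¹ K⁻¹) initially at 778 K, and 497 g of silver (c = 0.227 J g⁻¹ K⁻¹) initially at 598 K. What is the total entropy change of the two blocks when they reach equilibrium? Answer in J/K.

ΔS_total = 2.85 J/K

Energy balance: T_f = (m₁c₁T₁ + m₂c₂T₂)/(m₁c₁ + m₂c₂) = 735.81 K.
ΔS₁ = m₁c₁ ln(T_f/T₁) = 368.516 × ln(735.81/778) = -20.55 J/K.
ΔS₂ = m₂c₂ ln(T_f/T₂) = 112.819 × ln(735.81/598) = 23.4 J/K.
ΔS_total = -20.55 + 23.4 = 2.85 J/K.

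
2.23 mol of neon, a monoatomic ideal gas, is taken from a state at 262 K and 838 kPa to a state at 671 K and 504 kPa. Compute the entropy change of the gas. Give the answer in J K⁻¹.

ΔS = 53 J/K

ΔS = nC_p ln(T₂/T₁) − nR ln(P₂/P₁), with C_p = 5R/2 = 20.79 J mol⁻¹ K⁻¹ for a monoatomic ideal gas.
ΔS = 2.23 × [20.79 × ln(671/262) − 8.314 × ln(504/838)] = 53 J/K.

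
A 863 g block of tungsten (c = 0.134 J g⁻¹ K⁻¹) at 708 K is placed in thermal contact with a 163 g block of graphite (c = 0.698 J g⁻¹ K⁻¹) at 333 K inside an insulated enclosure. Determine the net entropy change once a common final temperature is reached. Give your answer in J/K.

Energy balance: T_f = (m₁c₁T₁ + m₂c₂T₂)/(m₁c₁ + m₂c₂) = 522.03 K.
ΔS₁ = m₁c₁ ln(T_f/T₁) = 115.642 × ln(522.03/708) = -35.24 J/K.
ΔS₂ = m₂c₂ ln(T_f/T₂) = 113.774 × ln(522.03/333) = 51.15 J/K.
ΔS_total = -35.24 + 51.15 = 15.9 J/K.

ΔS_total = 15.9 J/K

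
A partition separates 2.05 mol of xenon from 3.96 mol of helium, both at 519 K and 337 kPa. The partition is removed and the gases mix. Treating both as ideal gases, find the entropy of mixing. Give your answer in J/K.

Mole fractions: x_A = 2.05/6.01 = 0.341, x_B = 0.659.
ΔS_mix = −R(n_A ln x_A + n_B ln x_B) = −8.314 × (2.05 ln 0.341 + 3.96 ln 0.659) = 32.1 J/K.

ΔS_mix = 32.1 J/K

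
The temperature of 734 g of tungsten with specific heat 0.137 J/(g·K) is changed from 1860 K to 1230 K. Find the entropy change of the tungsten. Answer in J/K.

ΔS = -41.6 J/K

ΔS = ∫dQ_rev/T = m c ln(T₂/T₁) = 734 × 0.137 × ln(1230/1860) = -41.6 J/K.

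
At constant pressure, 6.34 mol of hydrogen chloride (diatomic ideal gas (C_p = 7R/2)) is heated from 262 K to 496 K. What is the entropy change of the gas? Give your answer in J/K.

At constant pressure, ΔS = nC_p ln(T₂/T₁) with C_p = 7R/2 = 29.1 J mol⁻¹ K⁻¹.
ΔS = 6.34 × 29.1 × ln(496/262) = 118 J/K.

ΔS = 118 J/K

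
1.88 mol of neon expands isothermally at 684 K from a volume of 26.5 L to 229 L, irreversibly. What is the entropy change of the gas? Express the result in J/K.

ΔS_gas = 33.7 J/K

Entropy is a state function, so ΔS_gas depends only on the end states.
For an isothermal ideal gas ΔS_gas = nR ln(V₂/V₁) = 1.88 × 8.314 × ln(229/26.5) = 33.7 J/K.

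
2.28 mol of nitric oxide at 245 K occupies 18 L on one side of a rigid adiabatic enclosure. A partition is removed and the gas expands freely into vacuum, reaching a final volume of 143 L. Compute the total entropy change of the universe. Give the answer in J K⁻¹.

For an ideal gas in free expansion Q = 0 and W = 0, so T is unchanged.
Entropy is a state function; using a reversible isothermal path, ΔS_gas = nR ln(V₂/V₁) = 2.28 × 8.314 × ln(143/18) = 39.3 J/K.
The insulated surroundings exchange no heat, so ΔS_surr = 0 and ΔS_universe = ΔS_gas.

ΔS_universe = 39.3 J/K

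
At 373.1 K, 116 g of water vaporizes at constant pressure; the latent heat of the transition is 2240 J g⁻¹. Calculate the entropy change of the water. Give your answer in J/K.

ΔS = 696 J/K

Heat absorbed by the substance: Q = mL = 116 × 2240 = 259840 J.
At constant T, ΔS = Q_rev/T = 259840 / 373.1 = 696 J/K.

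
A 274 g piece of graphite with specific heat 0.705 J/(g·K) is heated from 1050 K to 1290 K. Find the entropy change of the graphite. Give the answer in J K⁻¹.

ΔS = 39.8 J/K

ΔS = ∫dQ_rev/T = m c ln(T₂/T₁) = 274 × 0.705 × ln(1290/1050) = 39.8 J/K.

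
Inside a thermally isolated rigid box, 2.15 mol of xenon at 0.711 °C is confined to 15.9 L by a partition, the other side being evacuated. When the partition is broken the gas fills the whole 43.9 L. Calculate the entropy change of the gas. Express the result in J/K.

No heat is exchanged and no work is done, so the ideal-gas temperature stays constant.
Entropy is a state function; using a reversible isothermal path, ΔS_gas = nR ln(V₂/V₁) = 2.15 × 8.314 × ln(43.9/15.9) = 18.2 J/K.

ΔS_gas = 18.2 J/K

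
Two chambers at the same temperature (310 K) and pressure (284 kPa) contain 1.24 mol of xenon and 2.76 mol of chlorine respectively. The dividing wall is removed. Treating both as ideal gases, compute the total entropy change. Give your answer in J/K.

ΔS_mix = 20.6 J/K

Mole fractions: x_A = 1.24/4 = 0.31, x_B = 0.69.
ΔS_mix = −R(n_A ln x_A + n_B ln x_B) = −8.314 × (1.24 ln 0.31 + 2.76 ln 0.69) = 20.6 J/K.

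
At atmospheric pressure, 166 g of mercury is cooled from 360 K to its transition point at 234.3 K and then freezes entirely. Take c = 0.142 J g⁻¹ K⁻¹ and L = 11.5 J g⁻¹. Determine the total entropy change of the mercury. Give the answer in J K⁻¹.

Cooling step: ΔS₁ = m c ln(T_tr/T_i) = 166 × 0.142 × ln(234.3/360) = -10.12 J/K.
Phase change: ΔS₂ = −mL/T_tr = −166 × 11.5 / 234.3 = -8.148 J/K.
ΔS_total = (-10.12) + (-8.148) = -18.3 J/K.

ΔS = -18.3 J/K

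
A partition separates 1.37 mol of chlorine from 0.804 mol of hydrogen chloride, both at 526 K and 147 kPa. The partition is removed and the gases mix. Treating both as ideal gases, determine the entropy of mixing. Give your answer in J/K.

Mole fractions: x_A = 1.37/2.17 = 0.63, x_B = 0.37.
ΔS_mix = −R(n_A ln x_A + n_B ln x_B) = −8.314 × (1.37 ln 0.63 + 0.804 ln 0.37) = 11.9 J/K.

ΔS_mix = 11.9 J/K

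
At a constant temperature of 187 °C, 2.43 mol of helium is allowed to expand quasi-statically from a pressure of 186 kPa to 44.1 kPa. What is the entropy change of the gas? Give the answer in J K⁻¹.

For an isothermal ideal gas ΔS_gas = nR ln(P₁/P₂) = 2.43 × 8.314 × ln(186/44.1) = 29.1 J/K.

ΔS_gas = 29.1 J/K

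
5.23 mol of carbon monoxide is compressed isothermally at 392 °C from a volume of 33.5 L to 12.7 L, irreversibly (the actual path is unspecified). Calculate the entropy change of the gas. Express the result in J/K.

Entropy is a state function, so ΔS_gas depends only on the end states.
For an isothermal ideal gas ΔS_gas = nR ln(V₂/V₁) = 5.23 × 8.314 × ln(12.7/33.5) = -42.2 J/K.

ΔS_gas = -42.2 J/K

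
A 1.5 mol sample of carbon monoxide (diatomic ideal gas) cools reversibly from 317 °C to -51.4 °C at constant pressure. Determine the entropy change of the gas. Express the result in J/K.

ΔS = -42.7 J/K

In kelvin: T₁ = 590.15 K, T₂ = 221.75 K. At constant pressure, ΔS = nC_p ln(T₂/T₁) with C_p = 7R/2 = 29.1 J mol⁻¹ K⁻¹.
ΔS = 1.5 × 29.1 × ln(221.75/590.15) = -42.7 J/K.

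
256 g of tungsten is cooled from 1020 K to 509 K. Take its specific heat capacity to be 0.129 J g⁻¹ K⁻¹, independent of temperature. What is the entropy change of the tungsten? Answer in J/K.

ΔS = -23 J/K

ΔS = ∫dQ_rev/T = m c ln(T₂/T₁) = 256 × 0.129 × ln(509/1020) = -23 J/K.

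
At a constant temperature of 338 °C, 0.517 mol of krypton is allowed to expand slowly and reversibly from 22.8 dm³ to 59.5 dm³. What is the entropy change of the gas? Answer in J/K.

For an isothermal ideal gas ΔS_gas = nR ln(V₂/V₁) = 0.517 × 8.314 × ln(59.5/22.8) = 4.12 J/K.

ΔS_gas = 4.12 J/K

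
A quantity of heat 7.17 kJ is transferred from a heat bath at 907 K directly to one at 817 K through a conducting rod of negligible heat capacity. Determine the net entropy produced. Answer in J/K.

ΔS_total = 0.871 J/K

ΔS_hot = −Q/T_H = −7170/907 = -7.905 J/K and ΔS_cold = +Q/T_C = 7170/817 = 8.776 J/K.
ΔS_total = -7.905 + 8.776 = 0.871 J/K, positive as the second law requires.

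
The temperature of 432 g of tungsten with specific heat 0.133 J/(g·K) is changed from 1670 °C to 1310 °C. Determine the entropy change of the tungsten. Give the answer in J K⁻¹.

ΔS = -11.8 J/K

In kelvin: T₁ = 1943.15 K, T₂ = 1583.15 K. ΔS = ∫dQ_rev/T = m c ln(T₂/T₁) = 432 × 0.133 × ln(1583.15/1943.15) = -11.8 J/K.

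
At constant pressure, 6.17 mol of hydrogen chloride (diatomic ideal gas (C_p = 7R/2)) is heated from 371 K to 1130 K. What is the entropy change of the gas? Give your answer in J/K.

At constant pressure, ΔS = nC_p ln(T₂/T₁) with C_p = 7R/2 = 29.1 J mol⁻¹ K⁻¹.
ΔS = 6.17 × 29.1 × ln(1130/371) = 200 J/K.

ΔS = 200 J/K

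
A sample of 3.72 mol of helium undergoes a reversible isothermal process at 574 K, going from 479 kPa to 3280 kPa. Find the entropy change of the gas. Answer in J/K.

For an isothermal ideal gas ΔS_gas = nR ln(P₁/P₂) = 3.72 × 8.314 × ln(479/3280) = -59.5 J/K.

ΔS_gas = -59.5 J/K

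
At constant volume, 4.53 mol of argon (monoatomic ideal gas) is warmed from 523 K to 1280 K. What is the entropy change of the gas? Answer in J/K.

At constant volume, ΔS = nC_V ln(T₂/T₁) with C_V = 3R/2 = 12.47 J mol⁻¹ K⁻¹.
ΔS = 4.53 × 12.47 × ln(1280/523) = 50.6 J/K.

ΔS = 50.6 J/K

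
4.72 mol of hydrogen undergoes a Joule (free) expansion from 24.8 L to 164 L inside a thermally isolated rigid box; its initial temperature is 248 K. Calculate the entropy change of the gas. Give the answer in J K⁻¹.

For an ideal gas in free expansion Q = 0 and W = 0, so T is unchanged.
Entropy is a state function; using a reversible isothermal path, ΔS_gas = nR ln(V₂/V₁) = 4.72 × 8.314 × ln(164/24.8) = 74.1 J/K.

ΔS_gas = 74.1 J/K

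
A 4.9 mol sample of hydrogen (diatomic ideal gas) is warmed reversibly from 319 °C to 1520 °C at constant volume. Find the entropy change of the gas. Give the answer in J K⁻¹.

ΔS = 113 J/K

In kelvin: T₁ = 592.15 K, T₂ = 1793.15 K. At constant volume, ΔS = nC_V ln(T₂/T₁) with C_V = 5R/2 = 20.79 J mol⁻¹ K⁻¹.
ΔS = 4.9 × 20.79 × ln(1793.15/592.15) = 113 J/K.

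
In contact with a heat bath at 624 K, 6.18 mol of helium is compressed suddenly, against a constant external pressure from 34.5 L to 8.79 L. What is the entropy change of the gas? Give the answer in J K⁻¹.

ΔS_gas = -70.3 J/K

Entropy is a state function, so ΔS_gas depends only on the end states.
For an isothermal ideal gas ΔS_gas = nR ln(V₂/V₁) = 6.18 × 8.314 × ln(8.79/34.5) = -70.3 J/K.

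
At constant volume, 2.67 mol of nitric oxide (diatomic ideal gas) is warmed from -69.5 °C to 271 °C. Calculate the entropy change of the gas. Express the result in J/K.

In kelvin: T₁ = 203.65 K, T₂ = 544.15 K. At constant volume, ΔS = nC_V ln(T₂/T₁) with C_V = 5R/2 = 20.79 J mol⁻¹ K⁻¹.
ΔS = 2.67 × 20.79 × ln(544.15/203.65) = 54.5 J/K.

ΔS = 54.5 J/K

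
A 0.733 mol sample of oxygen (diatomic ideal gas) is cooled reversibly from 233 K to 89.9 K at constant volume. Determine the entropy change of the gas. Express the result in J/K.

At constant volume, ΔS = nC_V ln(T₂/T₁) with C_V = 5R/2 = 20.79 J mol⁻¹ K⁻¹.
ΔS = 0.733 × 20.79 × ln(89.9/233) = -14.5 J/K.

ΔS = -14.5 J/K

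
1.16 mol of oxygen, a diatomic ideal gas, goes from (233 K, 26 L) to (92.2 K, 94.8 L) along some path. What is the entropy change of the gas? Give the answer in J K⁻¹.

Entropy is a state function: ΔS = nC_V ln(T₂/T₁) + nR ln(V₂/V₁), with C_V = 5R/2 = 20.79 J mol⁻¹ K⁻¹ for a diatomic ideal gas.
ΔS = 1.16 × [20.79 × ln(92.2/233) + 8.314 × ln(94.8/26)] = -9.88 J/K.

ΔS = -9.88 J/K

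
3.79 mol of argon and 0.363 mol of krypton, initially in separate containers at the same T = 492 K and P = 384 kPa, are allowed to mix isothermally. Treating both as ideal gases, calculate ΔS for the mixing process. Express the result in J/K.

ΔS_mix = 10.2 J/K

Mole fractions: x_A = 3.79/4.15 = 0.913, x_B = 0.0874.
ΔS_mix = −R(n_A ln x_A + n_B ln x_B) = −8.314 × (3.79 ln 0.913 + 0.363 ln 0.0874) = 10.2 J/K.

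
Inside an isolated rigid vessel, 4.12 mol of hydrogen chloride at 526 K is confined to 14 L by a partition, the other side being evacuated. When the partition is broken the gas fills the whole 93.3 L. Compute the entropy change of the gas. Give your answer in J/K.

No heat is exchanged and no work is done, so the ideal-gas temperature stays constant.
Entropy is a state function; using a reversible isothermal path, ΔS_gas = nR ln(V₂/V₁) = 4.12 × 8.314 × ln(93.3/14) = 65 J/K.

ΔS_gas = 65 J/K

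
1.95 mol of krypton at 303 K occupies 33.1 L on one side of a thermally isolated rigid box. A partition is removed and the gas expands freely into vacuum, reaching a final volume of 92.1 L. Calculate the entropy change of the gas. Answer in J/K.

No heat is exchanged and no work is done, so the ideal-gas temperature stays constant.
Entropy is a state function; using a reversible isothermal path, ΔS_gas = nR ln(V₂/V₁) = 1.95 × 8.314 × ln(92.1/33.1) = 16.6 J/K.

ΔS_gas = 16.6 J/K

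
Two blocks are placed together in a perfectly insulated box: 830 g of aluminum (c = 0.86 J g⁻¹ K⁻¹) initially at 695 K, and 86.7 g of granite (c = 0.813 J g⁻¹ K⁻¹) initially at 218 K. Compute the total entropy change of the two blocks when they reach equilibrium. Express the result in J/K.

Energy balance: T_f = (m₁c₁T₁ + m₂c₂T₂)/(m₁c₁ + m₂c₂) = 652.13 K.
ΔS₁ = m₁c₁ ln(T_f/T₁) = 713.8 × ln(652.13/695) = -45.45 J/K.
ΔS₂ = m₂c₂ ln(T_f/T₂) = 70.4871 × ln(652.13/218) = 77.24 J/K.
ΔS_total = -45.45 + 77.24 = 31.8 J/K.

ΔS_total = 31.8 J/K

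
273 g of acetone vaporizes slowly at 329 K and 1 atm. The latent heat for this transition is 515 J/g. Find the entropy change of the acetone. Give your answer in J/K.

Heat absorbed by the substance: Q = mL = 273 × 515 = 140595 J.
At constant T, ΔS = Q_rev/T = 140595 / 329 = 427 J/K.

ΔS = 427 J/K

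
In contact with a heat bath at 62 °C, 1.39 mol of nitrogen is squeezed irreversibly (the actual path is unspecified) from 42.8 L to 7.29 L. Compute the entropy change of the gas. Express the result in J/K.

Entropy is a state function, so ΔS_gas depends only on the end states.
For an isothermal ideal gas ΔS_gas = nR ln(V₂/V₁) = 1.39 × 8.314 × ln(7.29/42.8) = -20.5 J/K.

ΔS_gas = -20.5 J/K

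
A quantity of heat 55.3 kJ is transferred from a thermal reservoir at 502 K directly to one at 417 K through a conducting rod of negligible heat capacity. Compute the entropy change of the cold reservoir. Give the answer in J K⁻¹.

The cold reservoir gains heat Q, so ΔS_cold = +Q/T_C = 55300/417 = 133 J/K.

ΔS_cold = 133 J/K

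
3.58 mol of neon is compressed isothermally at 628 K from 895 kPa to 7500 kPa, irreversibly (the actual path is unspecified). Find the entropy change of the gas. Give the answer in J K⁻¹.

Entropy is a state function, so ΔS_gas depends only on the end states.
For an isothermal ideal gas ΔS_gas = nR ln(P₁/P₂) = 3.58 × 8.314 × ln(895/7500) = -63.3 J/K.

ΔS_gas = -63.3 J/K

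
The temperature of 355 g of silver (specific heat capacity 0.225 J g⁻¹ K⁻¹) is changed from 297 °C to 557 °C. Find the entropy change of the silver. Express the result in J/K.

In kelvin: T₁ = 570.15 K, T₂ = 830.15 K. ΔS = ∫dQ_rev/T = m c ln(T₂/T₁) = 355 × 0.225 × ln(830.15/570.15) = 30 J/K.

ΔS = 30 J/K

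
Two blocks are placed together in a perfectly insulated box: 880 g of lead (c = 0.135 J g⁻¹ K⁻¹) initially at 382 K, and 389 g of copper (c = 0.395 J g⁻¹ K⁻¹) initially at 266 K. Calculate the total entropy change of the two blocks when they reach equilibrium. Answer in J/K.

ΔS_total = 4.43 J/K

Energy balance: T_f = (m₁c₁T₁ + m₂c₂T₂)/(m₁c₁ + m₂c₂) = 316.58 K.
ΔS₁ = m₁c₁ ln(T_f/T₁) = 118.8 × ln(316.58/382) = -22.32 J/K.
ΔS₂ = m₂c₂ ln(T_f/T₂) = 153.655 × ln(316.58/266) = 26.75 J/K.
ΔS_total = -22.32 + 26.75 = 4.43 J/K.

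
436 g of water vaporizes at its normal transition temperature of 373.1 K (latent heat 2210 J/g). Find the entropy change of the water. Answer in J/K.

ΔS = 2580 J/K

Heat absorbed by the substance: Q = mL = 436 × 2210 = 963560 J.
At constant T, ΔS = Q_rev/T = 963560 / 373.1 = 2580 J/K.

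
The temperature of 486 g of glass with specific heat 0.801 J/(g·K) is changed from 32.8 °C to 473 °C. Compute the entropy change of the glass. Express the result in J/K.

ΔS = 347 J/K

In kelvin: T₁ = 305.95 K, T₂ = 746.15 K. ΔS = ∫dQ_rev/T = m c ln(T₂/T₁) = 486 × 0.801 × ln(746.15/305.95) = 347 J/K.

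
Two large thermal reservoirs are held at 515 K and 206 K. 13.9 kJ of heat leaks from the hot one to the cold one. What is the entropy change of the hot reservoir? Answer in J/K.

ΔS_hot = -27 J/K

The hot reservoir loses heat Q, so ΔS_hot = −Q/T_H = −13900/515 = -27 J/K.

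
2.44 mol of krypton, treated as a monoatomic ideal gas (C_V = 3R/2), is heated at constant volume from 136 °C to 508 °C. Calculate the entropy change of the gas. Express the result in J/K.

In kelvin: T₁ = 409.15 K, T₂ = 781.15 K. At constant volume, ΔS = nC_V ln(T₂/T₁) with C_V = 3R/2 = 12.47 J mol⁻¹ K⁻¹.
ΔS = 2.44 × 12.47 × ln(781.15/409.15) = 19.7 J/K.

ΔS = 19.7 J/K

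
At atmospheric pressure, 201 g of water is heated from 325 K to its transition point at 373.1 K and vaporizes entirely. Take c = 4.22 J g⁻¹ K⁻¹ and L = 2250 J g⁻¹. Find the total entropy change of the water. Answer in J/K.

ΔS = 1330 J/K

Warming step: ΔS₁ = m c ln(T_tr/T_i) = 201 × 4.22 × ln(373.1/325) = 117.1 J/K.
Phase change: ΔS₂ = +mL/T_tr = 201 × 2250 / 373.1 = 1212 J/K.
ΔS_total = (117.1) + (1212) = 1330 J/K.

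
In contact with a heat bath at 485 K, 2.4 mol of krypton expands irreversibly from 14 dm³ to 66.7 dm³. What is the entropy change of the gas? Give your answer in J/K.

Entropy is a state function, so ΔS_gas depends only on the end states.
For an isothermal ideal gas ΔS_gas = nR ln(V₂/V₁) = 2.4 × 8.314 × ln(66.7/14) = 31.2 J/K.

ΔS_gas = 31.2 J/K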